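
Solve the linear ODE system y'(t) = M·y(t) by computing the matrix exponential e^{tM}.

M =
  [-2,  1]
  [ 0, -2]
e^{tM} =
  [exp(-2*t), t*exp(-2*t)]
  [0, exp(-2*t)]

Strategy: write M = P · J · P⁻¹ where J is a Jordan canonical form, so e^{tM} = P · e^{tJ} · P⁻¹, and e^{tJ} can be computed block-by-block.

M has Jordan form
J =
  [-2,  1]
  [ 0, -2]
(up to reordering of blocks).

Per-block formulas:
  For a 2×2 Jordan block J_2(-2): exp(t · J_2(-2)) = e^(-2t)·(I + t·N), where N is the 2×2 nilpotent shift.

After assembling e^{tJ} and conjugating by P, we get:

e^{tM} =
  [exp(-2*t), t*exp(-2*t)]
  [0, exp(-2*t)]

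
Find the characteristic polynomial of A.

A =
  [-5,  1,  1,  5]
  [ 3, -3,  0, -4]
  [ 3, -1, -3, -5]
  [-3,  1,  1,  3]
x^4 + 8*x^3 + 24*x^2 + 32*x + 16

Expanding det(x·I − A) (e.g. by cofactor expansion or by noting that A is similar to its Jordan form J, which has the same characteristic polynomial as A) gives
  χ_A(x) = x^4 + 8*x^3 + 24*x^2 + 32*x + 16
which factors as (x + 2)^4. The eigenvalues (with algebraic multiplicities) are λ = -2 with multiplicity 4.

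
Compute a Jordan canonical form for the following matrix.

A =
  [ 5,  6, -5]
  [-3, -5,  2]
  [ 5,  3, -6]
J_3(-2)

The characteristic polynomial is
  det(x·I − A) = x^3 + 6*x^2 + 12*x + 8 = (x + 2)^3

Eigenvalues and multiplicities (the geometric multiplicity of λ is n − rank(A − λI), which equals the number of Jordan blocks for λ):
  λ = -2: algebraic multiplicity = 3, geometric multiplicity = 1

Determining the block sizes for each eigenvalue:
  λ = -2: one block (gm = 1), so the single block has size am = 3 → block sizes [3]

Assembling the blocks gives a Jordan form
J =
  [-2,  1,  0]
  [ 0, -2,  1]
  [ 0,  0, -2]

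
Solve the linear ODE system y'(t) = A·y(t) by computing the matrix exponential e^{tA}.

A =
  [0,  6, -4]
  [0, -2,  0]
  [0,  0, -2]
e^{tA} =
  [1, 3 - 3*exp(-2*t), -2 + 2*exp(-2*t)]
  [0, exp(-2*t), 0]
  [0, 0, exp(-2*t)]

Strategy: write A = P · J · P⁻¹ where J is a Jordan canonical form, so e^{tA} = P · e^{tJ} · P⁻¹, and e^{tJ} can be computed block-by-block.

A has Jordan form
J =
  [-2,  0, 0]
  [ 0, -2, 0]
  [ 0,  0, 0]
(up to reordering of blocks).

Per-block formulas:
  For a 1×1 block at λ = 0: exp(t · [0]) = [e^(0t)].
  For a 1×1 block at λ = -2: exp(t · [-2]) = [e^(-2t)].

After assembling e^{tJ} and conjugating by P, we get:

e^{tA} =
  [1, 3 - 3*exp(-2*t), -2 + 2*exp(-2*t)]
  [0, exp(-2*t), 0]
  [0, 0, exp(-2*t)]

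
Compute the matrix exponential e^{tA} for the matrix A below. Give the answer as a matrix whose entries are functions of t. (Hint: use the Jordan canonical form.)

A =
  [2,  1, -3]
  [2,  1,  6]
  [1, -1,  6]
e^{tA} =
  [-t*exp(3*t) + exp(3*t), t*exp(3*t), -3*t*exp(3*t)]
  [2*t*exp(3*t), -2*t*exp(3*t) + exp(3*t), 6*t*exp(3*t)]
  [t*exp(3*t), -t*exp(3*t), 3*t*exp(3*t) + exp(3*t)]

Strategy: write A = P · J · P⁻¹ where J is a Jordan canonical form, so e^{tA} = P · e^{tJ} · P⁻¹, and e^{tJ} can be computed block-by-block.

A has Jordan form
J =
  [3, 1, 0]
  [0, 3, 0]
  [0, 0, 3]
(up to reordering of blocks).

Per-block formulas:
  For a 1×1 block at λ = 3: exp(t · [3]) = [e^(3t)].
  For a 2×2 Jordan block J_2(3): exp(t · J_2(3)) = e^(3t)·(I + t·N), where N is the 2×2 nilpotent shift.

After assembling e^{tJ} and conjugating by P, we get:

e^{tA} =
  [-t*exp(3*t) + exp(3*t), t*exp(3*t), -3*t*exp(3*t)]
  [2*t*exp(3*t), -2*t*exp(3*t) + exp(3*t), 6*t*exp(3*t)]
  [t*exp(3*t), -t*exp(3*t), 3*t*exp(3*t) + exp(3*t)]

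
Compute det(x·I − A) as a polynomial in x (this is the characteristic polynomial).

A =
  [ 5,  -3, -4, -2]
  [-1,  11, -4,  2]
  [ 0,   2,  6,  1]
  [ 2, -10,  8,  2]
x^4 - 24*x^3 + 216*x^2 - 864*x + 1296

Expanding det(x·I − A) (e.g. by cofactor expansion or by noting that A is similar to its Jordan form J, which has the same characteristic polynomial as A) gives
  χ_A(x) = x^4 - 24*x^3 + 216*x^2 - 864*x + 1296
which factors as (x - 6)^4. The eigenvalues (with algebraic multiplicities) are λ = 6 with multiplicity 4.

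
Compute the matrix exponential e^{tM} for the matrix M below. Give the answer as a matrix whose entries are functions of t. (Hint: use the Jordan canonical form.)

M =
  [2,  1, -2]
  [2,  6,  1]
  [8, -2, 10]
e^{tM} =
  [t^2*exp(6*t) - 4*t*exp(6*t) + exp(6*t), t*exp(6*t), t^2*exp(6*t)/2 - 2*t*exp(6*t)]
  [2*t*exp(6*t), exp(6*t), t*exp(6*t)]
  [-2*t^2*exp(6*t) + 8*t*exp(6*t), -2*t*exp(6*t), -t^2*exp(6*t) + 4*t*exp(6*t) + exp(6*t)]

Strategy: write M = P · J · P⁻¹ where J is a Jordan canonical form, so e^{tM} = P · e^{tJ} · P⁻¹, and e^{tJ} can be computed block-by-block.

M has Jordan form
J =
  [6, 1, 0]
  [0, 6, 1]
  [0, 0, 6]
(up to reordering of blocks).

Per-block formulas:
  For a 3×3 Jordan block J_3(6): exp(t · J_3(6)) = e^(6t)·(I + t·N + (t^2/2)·N^2), where N is the 3×3 nilpotent shift.

After assembling e^{tJ} and conjugating by P, we get:

e^{tM} =
  [t^2*exp(6*t) - 4*t*exp(6*t) + exp(6*t), t*exp(6*t), t^2*exp(6*t)/2 - 2*t*exp(6*t)]
  [2*t*exp(6*t), exp(6*t), t*exp(6*t)]
  [-2*t^2*exp(6*t) + 8*t*exp(6*t), -2*t*exp(6*t), -t^2*exp(6*t) + 4*t*exp(6*t) + exp(6*t)]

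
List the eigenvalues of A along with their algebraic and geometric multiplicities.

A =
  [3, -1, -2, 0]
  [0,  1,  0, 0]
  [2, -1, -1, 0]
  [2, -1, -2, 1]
λ = 1: alg = 4, geom = 3

Step 1 — factor the characteristic polynomial to read off the algebraic multiplicities:
  χ_A(x) = (x - 1)^4

Step 2 — compute geometric multiplicities via the rank-nullity identity g(λ) = n − rank(A − λI):
  rank(A − (1)·I) = 1, so dim ker(A − (1)·I) = n − 1 = 3

Summary:
  λ = 1: algebraic multiplicity = 4, geometric multiplicity = 3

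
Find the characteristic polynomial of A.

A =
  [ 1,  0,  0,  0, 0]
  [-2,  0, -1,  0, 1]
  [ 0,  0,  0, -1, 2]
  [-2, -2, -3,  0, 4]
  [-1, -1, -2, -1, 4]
x^5 - 5*x^4 + 10*x^3 - 10*x^2 + 5*x - 1

Expanding det(x·I − A) (e.g. by cofactor expansion or by noting that A is similar to its Jordan form J, which has the same characteristic polynomial as A) gives
  χ_A(x) = x^5 - 5*x^4 + 10*x^3 - 10*x^2 + 5*x - 1
which factors as (x - 1)^5. The eigenvalues (with algebraic multiplicities) are λ = 1 with multiplicity 5.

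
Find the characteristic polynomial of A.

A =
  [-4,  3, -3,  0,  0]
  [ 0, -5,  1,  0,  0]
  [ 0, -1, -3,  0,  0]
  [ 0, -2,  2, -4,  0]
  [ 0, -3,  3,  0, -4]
x^5 + 20*x^4 + 160*x^3 + 640*x^2 + 1280*x + 1024

Expanding det(x·I − A) (e.g. by cofactor expansion or by noting that A is similar to its Jordan form J, which has the same characteristic polynomial as A) gives
  χ_A(x) = x^5 + 20*x^4 + 160*x^3 + 640*x^2 + 1280*x + 1024
which factors as (x + 4)^5. The eigenvalues (with algebraic multiplicities) are λ = -4 with multiplicity 5.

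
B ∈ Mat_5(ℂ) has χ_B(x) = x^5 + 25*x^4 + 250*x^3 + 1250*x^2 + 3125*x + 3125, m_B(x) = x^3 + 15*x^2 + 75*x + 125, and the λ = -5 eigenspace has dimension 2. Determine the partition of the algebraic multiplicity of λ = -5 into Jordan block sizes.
Block sizes for λ = -5: [3, 2]

Step 1 — from the characteristic polynomial, algebraic multiplicity of λ = -5 is 5. From dim ker(B − (-5)·I) = 2, there are exactly 2 Jordan blocks for λ = -5.
Step 2 — from the minimal polynomial, the factor (x + 5)^3 tells us the largest block for λ = -5 has size 3.
Step 3 — with total size 5, 2 blocks, and largest block 3, the block sizes (in nonincreasing order) are [3, 2].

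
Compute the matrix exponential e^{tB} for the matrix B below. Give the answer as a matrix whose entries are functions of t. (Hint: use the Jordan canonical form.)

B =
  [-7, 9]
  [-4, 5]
e^{tB} =
  [-6*t*exp(-t) + exp(-t), 9*t*exp(-t)]
  [-4*t*exp(-t), 6*t*exp(-t) + exp(-t)]

Strategy: write B = P · J · P⁻¹ where J is a Jordan canonical form, so e^{tB} = P · e^{tJ} · P⁻¹, and e^{tJ} can be computed block-by-block.

B has Jordan form
J =
  [-1,  1]
  [ 0, -1]
(up to reordering of blocks).

Per-block formulas:
  For a 2×2 Jordan block J_2(-1): exp(t · J_2(-1)) = e^(-1t)·(I + t·N), where N is the 2×2 nilpotent shift.

After assembling e^{tJ} and conjugating by P, we get:

e^{tB} =
  [-6*t*exp(-t) + exp(-t), 9*t*exp(-t)]
  [-4*t*exp(-t), 6*t*exp(-t) + exp(-t)]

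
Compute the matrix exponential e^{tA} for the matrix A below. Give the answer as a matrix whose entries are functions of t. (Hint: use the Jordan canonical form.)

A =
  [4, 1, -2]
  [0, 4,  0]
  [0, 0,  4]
e^{tA} =
  [exp(4*t), t*exp(4*t), -2*t*exp(4*t)]
  [0, exp(4*t), 0]
  [0, 0, exp(4*t)]

Strategy: write A = P · J · P⁻¹ where J is a Jordan canonical form, so e^{tA} = P · e^{tJ} · P⁻¹, and e^{tJ} can be computed block-by-block.

A has Jordan form
J =
  [4, 1, 0]
  [0, 4, 0]
  [0, 0, 4]
(up to reordering of blocks).

Per-block formulas:
  For a 1×1 block at λ = 4: exp(t · [4]) = [e^(4t)].
  For a 2×2 Jordan block J_2(4): exp(t · J_2(4)) = e^(4t)·(I + t·N), where N is the 2×2 nilpotent shift.

After assembling e^{tJ} and conjugating by P, we get:

e^{tA} =
  [exp(4*t), t*exp(4*t), -2*t*exp(4*t)]
  [0, exp(4*t), 0]
  [0, 0, exp(4*t)]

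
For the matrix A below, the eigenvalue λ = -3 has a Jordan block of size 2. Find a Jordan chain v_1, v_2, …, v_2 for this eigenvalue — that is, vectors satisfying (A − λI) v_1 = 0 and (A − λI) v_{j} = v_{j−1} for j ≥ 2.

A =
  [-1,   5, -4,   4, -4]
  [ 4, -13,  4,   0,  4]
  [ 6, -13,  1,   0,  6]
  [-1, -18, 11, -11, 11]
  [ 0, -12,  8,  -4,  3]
A Jordan chain for λ = -3 of length 2:
v_1 = (-4, 0, 0, 6, 4)ᵀ
v_2 = (6, 4, 4, -5, 0)ᵀ

Let N = A − (-3)·I. We want v_2 with N^2 v_2 = 0 but N^1 v_2 ≠ 0; then v_{j-1} := N · v_j for j = 2, …, 2.

Pick v_2 = (6, 4, 4, -5, 0)ᵀ.
Then v_1 = N · v_2 = (-4, 0, 0, 6, 4)ᵀ.

Sanity check: (A − (-3)·I) v_1 = (0, 0, 0, 0, 0)ᵀ = 0. ✓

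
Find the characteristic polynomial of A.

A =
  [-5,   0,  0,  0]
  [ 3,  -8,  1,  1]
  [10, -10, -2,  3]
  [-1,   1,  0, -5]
x^4 + 20*x^3 + 150*x^2 + 500*x + 625

Expanding det(x·I − A) (e.g. by cofactor expansion or by noting that A is similar to its Jordan form J, which has the same characteristic polynomial as A) gives
  χ_A(x) = x^4 + 20*x^3 + 150*x^2 + 500*x + 625
which factors as (x + 5)^4. The eigenvalues (with algebraic multiplicities) are λ = -5 with multiplicity 4.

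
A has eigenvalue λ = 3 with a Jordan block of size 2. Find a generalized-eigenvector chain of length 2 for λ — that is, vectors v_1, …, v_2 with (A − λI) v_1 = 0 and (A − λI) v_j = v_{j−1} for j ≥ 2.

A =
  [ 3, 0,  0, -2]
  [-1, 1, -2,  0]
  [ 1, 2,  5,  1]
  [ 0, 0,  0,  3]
A Jordan chain for λ = 3 of length 2:
v_1 = (0, -1, 1, 0)ᵀ
v_2 = (1, 0, 0, 0)ᵀ

Let N = A − (3)·I. We want v_2 with N^2 v_2 = 0 but N^1 v_2 ≠ 0; then v_{j-1} := N · v_j for j = 2, …, 2.

Pick v_2 = (1, 0, 0, 0)ᵀ.
Then v_1 = N · v_2 = (0, -1, 1, 0)ᵀ.

Sanity check: (A − (3)·I) v_1 = (0, 0, 0, 0)ᵀ = 0. ✓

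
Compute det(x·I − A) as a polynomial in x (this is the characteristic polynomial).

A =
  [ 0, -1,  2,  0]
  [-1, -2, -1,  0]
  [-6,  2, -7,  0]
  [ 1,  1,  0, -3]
x^4 + 12*x^3 + 54*x^2 + 108*x + 81

Expanding det(x·I − A) (e.g. by cofactor expansion or by noting that A is similar to its Jordan form J, which has the same characteristic polynomial as A) gives
  χ_A(x) = x^4 + 12*x^3 + 54*x^2 + 108*x + 81
which factors as (x + 3)^4. The eigenvalues (with algebraic multiplicities) are λ = -3 with multiplicity 4.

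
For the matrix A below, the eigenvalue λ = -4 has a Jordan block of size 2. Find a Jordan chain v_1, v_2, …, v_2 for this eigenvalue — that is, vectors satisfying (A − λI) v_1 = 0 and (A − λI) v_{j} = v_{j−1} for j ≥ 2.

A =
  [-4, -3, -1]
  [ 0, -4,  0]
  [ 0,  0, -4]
A Jordan chain for λ = -4 of length 2:
v_1 = (-3, 0, 0)ᵀ
v_2 = (0, 1, 0)ᵀ

Let N = A − (-4)·I. We want v_2 with N^2 v_2 = 0 but N^1 v_2 ≠ 0; then v_{j-1} := N · v_j for j = 2, …, 2.

Pick v_2 = (0, 1, 0)ᵀ.
Then v_1 = N · v_2 = (-3, 0, 0)ᵀ.

Sanity check: (A − (-4)·I) v_1 = (0, 0, 0)ᵀ = 0. ✓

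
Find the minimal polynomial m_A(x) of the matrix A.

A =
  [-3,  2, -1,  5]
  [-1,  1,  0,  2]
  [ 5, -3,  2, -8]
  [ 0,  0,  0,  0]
x^3

The characteristic polynomial is χ_A(x) = x^4, so the eigenvalues are known. The minimal polynomial is
  m_A(x) = Π_λ (x − λ)^{k_λ}
where k_λ is the size of the *largest* Jordan block for λ (equivalently, the smallest k with (A − λI)^k v = 0 for every generalised eigenvector v of λ).

  λ = 0: largest Jordan block has size 3, contributing (x − 0)^3

So m_A(x) = x^3 = x^3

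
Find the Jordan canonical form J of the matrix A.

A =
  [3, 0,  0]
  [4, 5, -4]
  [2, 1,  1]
J_2(3) ⊕ J_1(3)

The characteristic polynomial is
  det(x·I − A) = x^3 - 9*x^2 + 27*x - 27 = (x - 3)^3

Eigenvalues and multiplicities (the geometric multiplicity of λ is n − rank(A − λI), which equals the number of Jordan blocks for λ):
  λ = 3: algebraic multiplicity = 3, geometric multiplicity = 2

Determining the block sizes for each eigenvalue:
  λ = 3: 2 blocks summing to 3 forces exactly one block of size 2 and the rest size 1 → block sizes [2, 1]

Assembling the blocks gives a Jordan form
J =
  [3, 1, 0]
  [0, 3, 0]
  [0, 0, 3]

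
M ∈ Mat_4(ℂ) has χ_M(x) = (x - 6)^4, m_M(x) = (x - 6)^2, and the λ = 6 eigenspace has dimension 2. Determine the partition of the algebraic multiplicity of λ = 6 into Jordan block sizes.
Block sizes for λ = 6: [2, 2]

Step 1 — from the characteristic polynomial, algebraic multiplicity of λ = 6 is 4. From dim ker(M − (6)·I) = 2, there are exactly 2 Jordan blocks for λ = 6.
Step 2 — from the minimal polynomial, the factor (x − 6)^2 tells us the largest block for λ = 6 has size 2.
Step 3 — with total size 4, 2 blocks, and largest block 2, the block sizes (in nonincreasing order) are [2, 2].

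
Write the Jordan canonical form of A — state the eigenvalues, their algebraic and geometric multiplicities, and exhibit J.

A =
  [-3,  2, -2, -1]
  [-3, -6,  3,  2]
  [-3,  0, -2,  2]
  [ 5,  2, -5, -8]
J_3(-5) ⊕ J_1(-4)

The characteristic polynomial is
  det(x·I − A) = x^4 + 19*x^3 + 135*x^2 + 425*x + 500 = (x + 4)*(x + 5)^3

Eigenvalues and multiplicities (the geometric multiplicity of λ is n − rank(A − λI), which equals the number of Jordan blocks for λ):
  λ = -5: algebraic multiplicity = 3, geometric multiplicity = 1
  λ = -4: algebraic multiplicity = 1, geometric multiplicity = 1

Determining the block sizes for each eigenvalue:
  λ = -5: one block (gm = 1), so the single block has size am = 3 → block sizes [3]
  λ = -4: one block (gm = 1), so the single block has size am = 1 → block sizes [1]

Assembling the blocks gives a Jordan form
J =
  [-5,  1,  0,  0]
  [ 0, -5,  1,  0]
  [ 0,  0, -5,  0]
  [ 0,  0,  0, -4]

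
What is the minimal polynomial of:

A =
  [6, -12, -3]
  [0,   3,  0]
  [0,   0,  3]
x^2 - 9*x + 18

The characteristic polynomial is χ_A(x) = (x - 6)*(x - 3)^2, so the eigenvalues are known. The minimal polynomial is
  m_A(x) = Π_λ (x − λ)^{k_λ}
where k_λ is the size of the *largest* Jordan block for λ (equivalently, the smallest k with (A − λI)^k v = 0 for every generalised eigenvector v of λ).

  λ = 3: largest Jordan block has size 1, contributing (x − 3)
  λ = 6: largest Jordan block has size 1, contributing (x − 6)

So m_A(x) = (x - 6)*(x - 3) = x^2 - 9*x + 18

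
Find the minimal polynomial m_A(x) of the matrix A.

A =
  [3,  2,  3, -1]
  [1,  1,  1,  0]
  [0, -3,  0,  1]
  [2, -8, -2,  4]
x^3 - 6*x^2 + 12*x - 8

The characteristic polynomial is χ_A(x) = (x - 2)^4, so the eigenvalues are known. The minimal polynomial is
  m_A(x) = Π_λ (x − λ)^{k_λ}
where k_λ is the size of the *largest* Jordan block for λ (equivalently, the smallest k with (A − λI)^k v = 0 for every generalised eigenvector v of λ).

  λ = 2: largest Jordan block has size 3, contributing (x − 2)^3

So m_A(x) = (x - 2)^3 = x^3 - 6*x^2 + 12*x - 8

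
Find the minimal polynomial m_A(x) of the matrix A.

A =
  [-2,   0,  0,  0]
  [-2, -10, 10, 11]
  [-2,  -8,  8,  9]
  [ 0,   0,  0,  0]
x^3 + 2*x^2

The characteristic polynomial is χ_A(x) = x^2*(x + 2)^2, so the eigenvalues are known. The minimal polynomial is
  m_A(x) = Π_λ (x − λ)^{k_λ}
where k_λ is the size of the *largest* Jordan block for λ (equivalently, the smallest k with (A − λI)^k v = 0 for every generalised eigenvector v of λ).

  λ = -2: largest Jordan block has size 1, contributing (x + 2)
  λ = 0: largest Jordan block has size 2, contributing (x − 0)^2

So m_A(x) = x^2*(x + 2) = x^3 + 2*x^2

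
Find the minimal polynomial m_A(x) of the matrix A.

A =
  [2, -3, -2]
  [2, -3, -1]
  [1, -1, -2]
x^3 + 3*x^2 + 3*x + 1

The characteristic polynomial is χ_A(x) = (x + 1)^3, so the eigenvalues are known. The minimal polynomial is
  m_A(x) = Π_λ (x − λ)^{k_λ}
where k_λ is the size of the *largest* Jordan block for λ (equivalently, the smallest k with (A − λI)^k v = 0 for every generalised eigenvector v of λ).

  λ = -1: largest Jordan block has size 3, contributing (x + 1)^3

So m_A(x) = (x + 1)^3 = x^3 + 3*x^2 + 3*x + 1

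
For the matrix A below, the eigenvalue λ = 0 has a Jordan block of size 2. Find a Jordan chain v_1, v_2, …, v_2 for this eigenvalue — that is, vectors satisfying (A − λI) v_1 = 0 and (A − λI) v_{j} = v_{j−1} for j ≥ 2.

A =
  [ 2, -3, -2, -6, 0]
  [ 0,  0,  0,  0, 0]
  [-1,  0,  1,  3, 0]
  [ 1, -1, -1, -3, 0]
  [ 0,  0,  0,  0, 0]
A Jordan chain for λ = 0 of length 2:
v_1 = (2, 0, -1, 1, 0)ᵀ
v_2 = (1, 0, 0, 0, 0)ᵀ

Let N = A − (0)·I. We want v_2 with N^2 v_2 = 0 but N^1 v_2 ≠ 0; then v_{j-1} := N · v_j for j = 2, …, 2.

Pick v_2 = (1, 0, 0, 0, 0)ᵀ.
Then v_1 = N · v_2 = (2, 0, -1, 1, 0)ᵀ.

Sanity check: (A − (0)·I) v_1 = (0, 0, 0, 0, 0)ᵀ = 0. ✓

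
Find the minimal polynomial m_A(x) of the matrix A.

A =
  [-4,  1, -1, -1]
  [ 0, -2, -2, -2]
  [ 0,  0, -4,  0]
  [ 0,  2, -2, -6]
x^2 + 8*x + 16

The characteristic polynomial is χ_A(x) = (x + 4)^4, so the eigenvalues are known. The minimal polynomial is
  m_A(x) = Π_λ (x − λ)^{k_λ}
where k_λ is the size of the *largest* Jordan block for λ (equivalently, the smallest k with (A − λI)^k v = 0 for every generalised eigenvector v of λ).

  λ = -4: largest Jordan block has size 2, contributing (x + 4)^2

So m_A(x) = (x + 4)^2 = x^2 + 8*x + 16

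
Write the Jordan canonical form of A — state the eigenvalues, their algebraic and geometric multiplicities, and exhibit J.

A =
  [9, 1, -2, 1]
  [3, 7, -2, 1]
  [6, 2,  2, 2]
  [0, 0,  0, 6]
J_2(6) ⊕ J_1(6) ⊕ J_1(6)

The characteristic polynomial is
  det(x·I − A) = x^4 - 24*x^3 + 216*x^2 - 864*x + 1296 = (x - 6)^4

Eigenvalues and multiplicities (the geometric multiplicity of λ is n − rank(A − λI), which equals the number of Jordan blocks for λ):
  λ = 6: algebraic multiplicity = 4, geometric multiplicity = 3

Determining the block sizes for each eigenvalue:
  λ = 6: 3 blocks summing to 4 forces exactly one block of size 2 and the rest size 1 → block sizes [2, 1, 1]

Assembling the blocks gives a Jordan form
J =
  [6, 1, 0, 0]
  [0, 6, 0, 0]
  [0, 0, 6, 0]
  [0, 0, 0, 6]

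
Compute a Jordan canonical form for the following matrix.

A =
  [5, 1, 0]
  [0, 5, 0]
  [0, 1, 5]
J_2(5) ⊕ J_1(5)

The characteristic polynomial is
  det(x·I − A) = x^3 - 15*x^2 + 75*x - 125 = (x - 5)^3

Eigenvalues and multiplicities (the geometric multiplicity of λ is n − rank(A − λI), which equals the number of Jordan blocks for λ):
  λ = 5: algebraic multiplicity = 3, geometric multiplicity = 2

Determining the block sizes for each eigenvalue:
  λ = 5: 2 blocks summing to 3 forces exactly one block of size 2 and the rest size 1 → block sizes [2, 1]

Assembling the blocks gives a Jordan form
J =
  [5, 1, 0]
  [0, 5, 0]
  [0, 0, 5]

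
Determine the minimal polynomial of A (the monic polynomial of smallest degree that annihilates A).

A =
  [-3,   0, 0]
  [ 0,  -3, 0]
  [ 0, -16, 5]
x^2 - 2*x - 15

The characteristic polynomial is χ_A(x) = (x - 5)*(x + 3)^2, so the eigenvalues are known. The minimal polynomial is
  m_A(x) = Π_λ (x − λ)^{k_λ}
where k_λ is the size of the *largest* Jordan block for λ (equivalently, the smallest k with (A − λI)^k v = 0 for every generalised eigenvector v of λ).

  λ = -3: largest Jordan block has size 1, contributing (x + 3)
  λ = 5: largest Jordan block has size 1, contributing (x − 5)

So m_A(x) = (x - 5)*(x + 3) = x^2 - 2*x - 15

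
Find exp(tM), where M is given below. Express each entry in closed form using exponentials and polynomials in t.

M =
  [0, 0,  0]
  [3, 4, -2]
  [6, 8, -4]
e^{tM} =
  [1, 0, 0]
  [3*t, 4*t + 1, -2*t]
  [6*t, 8*t, 1 - 4*t]

Strategy: write M = P · J · P⁻¹ where J is a Jordan canonical form, so e^{tM} = P · e^{tJ} · P⁻¹, and e^{tJ} can be computed block-by-block.

M has Jordan form
J =
  [0, 1, 0]
  [0, 0, 0]
  [0, 0, 0]
(up to reordering of blocks).

Per-block formulas:
  For a 2×2 Jordan block J_2(0): exp(t · J_2(0)) = e^(0t)·(I + t·N), where N is the 2×2 nilpotent shift.
  For a 1×1 block at λ = 0: exp(t · [0]) = [e^(0t)].

After assembling e^{tJ} and conjugating by P, we get:

e^{tM} =
  [1, 0, 0]
  [3*t, 4*t + 1, -2*t]
  [6*t, 8*t, 1 - 4*t]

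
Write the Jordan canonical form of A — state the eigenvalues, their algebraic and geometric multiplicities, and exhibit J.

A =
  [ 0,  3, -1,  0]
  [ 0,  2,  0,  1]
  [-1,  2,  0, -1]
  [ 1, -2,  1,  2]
J_3(1) ⊕ J_1(1)

The characteristic polynomial is
  det(x·I − A) = x^4 - 4*x^3 + 6*x^2 - 4*x + 1 = (x - 1)^4

Eigenvalues and multiplicities (the geometric multiplicity of λ is n − rank(A − λI), which equals the number of Jordan blocks for λ):
  λ = 1: algebraic multiplicity = 4, geometric multiplicity = 2

Determining the block sizes for each eigenvalue:
  λ = 1: with am = 4 and gm = 2, the partition is not yet determined (e.g. several partitions of 4 into 2 parts exist). Let N = A − (1)·I. Computing rank(N^1) = 2, rank(N^2) = 1, rank(N^3) = 0; the number of blocks of size ≥ j is rank(N^{j−1}) − rank(N^j), giving [2, 1, 1]. So we have 1 block(s) of size 3, 1 block(s) of size 1 → block sizes [3, 1]

Assembling the blocks gives a Jordan form
J =
  [1, 1, 0, 0]
  [0, 1, 1, 0]
  [0, 0, 1, 0]
  [0, 0, 0, 1]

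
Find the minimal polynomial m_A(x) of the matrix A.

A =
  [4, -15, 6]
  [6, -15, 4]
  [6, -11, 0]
x^3 + 11*x^2 + 38*x + 40

The characteristic polynomial is χ_A(x) = (x + 2)*(x + 4)*(x + 5), so the eigenvalues are known. The minimal polynomial is
  m_A(x) = Π_λ (x − λ)^{k_λ}
where k_λ is the size of the *largest* Jordan block for λ (equivalently, the smallest k with (A − λI)^k v = 0 for every generalised eigenvector v of λ).

  λ = -5: largest Jordan block has size 1, contributing (x + 5)
  λ = -4: largest Jordan block has size 1, contributing (x + 4)
  λ = -2: largest Jordan block has size 1, contributing (x + 2)

So m_A(x) = (x + 2)*(x + 4)*(x + 5) = x^3 + 11*x^2 + 38*x + 40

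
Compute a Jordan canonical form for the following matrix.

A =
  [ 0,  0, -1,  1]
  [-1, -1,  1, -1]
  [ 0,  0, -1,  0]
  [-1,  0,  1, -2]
J_2(-1) ⊕ J_1(-1) ⊕ J_1(-1)

The characteristic polynomial is
  det(x·I − A) = x^4 + 4*x^3 + 6*x^2 + 4*x + 1 = (x + 1)^4

Eigenvalues and multiplicities (the geometric multiplicity of λ is n − rank(A − λI), which equals the number of Jordan blocks for λ):
  λ = -1: algebraic multiplicity = 4, geometric multiplicity = 3

Determining the block sizes for each eigenvalue:
  λ = -1: 3 blocks summing to 4 forces exactly one block of size 2 and the rest size 1 → block sizes [2, 1, 1]

Assembling the blocks gives a Jordan form
J =
  [-1,  1,  0,  0]
  [ 0, -1,  0,  0]
  [ 0,  0, -1,  0]
  [ 0,  0,  0, -1]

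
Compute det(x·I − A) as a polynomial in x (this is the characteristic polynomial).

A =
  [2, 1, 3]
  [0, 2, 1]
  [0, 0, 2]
x^3 - 6*x^2 + 12*x - 8

Expanding det(x·I − A) (e.g. by cofactor expansion or by noting that A is similar to its Jordan form J, which has the same characteristic polynomial as A) gives
  χ_A(x) = x^3 - 6*x^2 + 12*x - 8
which factors as (x - 2)^3. The eigenvalues (with algebraic multiplicities) are λ = 2 with multiplicity 3.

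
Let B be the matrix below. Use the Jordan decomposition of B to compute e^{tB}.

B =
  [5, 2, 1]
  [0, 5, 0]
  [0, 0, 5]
e^{tB} =
  [exp(5*t), 2*t*exp(5*t), t*exp(5*t)]
  [0, exp(5*t), 0]
  [0, 0, exp(5*t)]

Strategy: write B = P · J · P⁻¹ where J is a Jordan canonical form, so e^{tB} = P · e^{tJ} · P⁻¹, and e^{tJ} can be computed block-by-block.

B has Jordan form
J =
  [5, 1, 0]
  [0, 5, 0]
  [0, 0, 5]
(up to reordering of blocks).

Per-block formulas:
  For a 1×1 block at λ = 5: exp(t · [5]) = [e^(5t)].
  For a 2×2 Jordan block J_2(5): exp(t · J_2(5)) = e^(5t)·(I + t·N), where N is the 2×2 nilpotent shift.

After assembling e^{tJ} and conjugating by P, we get:

e^{tB} =
  [exp(5*t), 2*t*exp(5*t), t*exp(5*t)]
  [0, exp(5*t), 0]
  [0, 0, exp(5*t)]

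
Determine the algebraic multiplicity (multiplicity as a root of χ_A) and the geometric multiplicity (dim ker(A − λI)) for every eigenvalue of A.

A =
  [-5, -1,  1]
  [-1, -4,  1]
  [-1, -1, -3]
λ = -4: alg = 3, geom = 1

Step 1 — factor the characteristic polynomial to read off the algebraic multiplicities:
  χ_A(x) = (x + 4)^3

Step 2 — compute geometric multiplicities via the rank-nullity identity g(λ) = n − rank(A − λI):
  rank(A − (-4)·I) = 2, so dim ker(A − (-4)·I) = n − 2 = 1

Summary:
  λ = -4: algebraic multiplicity = 3, geometric multiplicity = 1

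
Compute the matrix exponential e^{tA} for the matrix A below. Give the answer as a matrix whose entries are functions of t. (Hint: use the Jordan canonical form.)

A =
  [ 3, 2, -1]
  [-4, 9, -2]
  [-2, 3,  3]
e^{tA} =
  [-t^2*exp(5*t) - 2*t*exp(5*t) + exp(5*t), t^2*exp(5*t)/2 + 2*t*exp(5*t), -t*exp(5*t)]
  [-2*t^2*exp(5*t) - 4*t*exp(5*t), t^2*exp(5*t) + 4*t*exp(5*t) + exp(5*t), -2*t*exp(5*t)]
  [-2*t^2*exp(5*t) - 2*t*exp(5*t), t^2*exp(5*t) + 3*t*exp(5*t), -2*t*exp(5*t) + exp(5*t)]

Strategy: write A = P · J · P⁻¹ where J is a Jordan canonical form, so e^{tA} = P · e^{tJ} · P⁻¹, and e^{tJ} can be computed block-by-block.

A has Jordan form
J =
  [5, 1, 0]
  [0, 5, 1]
  [0, 0, 5]
(up to reordering of blocks).

Per-block formulas:
  For a 3×3 Jordan block J_3(5): exp(t · J_3(5)) = e^(5t)·(I + t·N + (t^2/2)·N^2), where N is the 3×3 nilpotent shift.

After assembling e^{tJ} and conjugating by P, we get:

e^{tA} =
  [-t^2*exp(5*t) - 2*t*exp(5*t) + exp(5*t), t^2*exp(5*t)/2 + 2*t*exp(5*t), -t*exp(5*t)]
  [-2*t^2*exp(5*t) - 4*t*exp(5*t), t^2*exp(5*t) + 4*t*exp(5*t) + exp(5*t), -2*t*exp(5*t)]
  [-2*t^2*exp(5*t) - 2*t*exp(5*t), t^2*exp(5*t) + 3*t*exp(5*t), -2*t*exp(5*t) + exp(5*t)]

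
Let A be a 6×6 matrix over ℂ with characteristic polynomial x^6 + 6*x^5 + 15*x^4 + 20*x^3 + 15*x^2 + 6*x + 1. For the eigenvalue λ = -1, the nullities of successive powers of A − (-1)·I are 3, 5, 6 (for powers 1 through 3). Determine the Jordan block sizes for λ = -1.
Block sizes for λ = -1: [3, 2, 1]

From the dimensions of kernels of powers, the number of Jordan blocks of size at least j is d_j − d_{j−1} where d_j = dim ker(N^j) (with d_0 = 0). Computing the differences gives [3, 2, 1].
The number of blocks of size exactly k is (#blocks of size ≥ k) − (#blocks of size ≥ k + 1), so the partition is: 1 block(s) of size 1, 1 block(s) of size 2, 1 block(s) of size 3.
In nonincreasing order the block sizes are [3, 2, 1].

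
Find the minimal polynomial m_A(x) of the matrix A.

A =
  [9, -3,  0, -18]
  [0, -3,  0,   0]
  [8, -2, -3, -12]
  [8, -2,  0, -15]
x^2 + 6*x + 9

The characteristic polynomial is χ_A(x) = (x + 3)^4, so the eigenvalues are known. The minimal polynomial is
  m_A(x) = Π_λ (x − λ)^{k_λ}
where k_λ is the size of the *largest* Jordan block for λ (equivalently, the smallest k with (A − λI)^k v = 0 for every generalised eigenvector v of λ).

  λ = -3: largest Jordan block has size 2, contributing (x + 3)^2

So m_A(x) = (x + 3)^2 = x^2 + 6*x + 9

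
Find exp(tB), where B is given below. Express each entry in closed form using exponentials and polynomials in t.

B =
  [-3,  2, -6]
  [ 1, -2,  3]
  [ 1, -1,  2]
e^{tB} =
  [-2*t*exp(-t) + exp(-t), 2*t*exp(-t), -6*t*exp(-t)]
  [t*exp(-t), -t*exp(-t) + exp(-t), 3*t*exp(-t)]
  [t*exp(-t), -t*exp(-t), 3*t*exp(-t) + exp(-t)]

Strategy: write B = P · J · P⁻¹ where J is a Jordan canonical form, so e^{tB} = P · e^{tJ} · P⁻¹, and e^{tJ} can be computed block-by-block.

B has Jordan form
J =
  [-1,  1,  0]
  [ 0, -1,  0]
  [ 0,  0, -1]
(up to reordering of blocks).

Per-block formulas:
  For a 1×1 block at λ = -1: exp(t · [-1]) = [e^(-1t)].
  For a 2×2 Jordan block J_2(-1): exp(t · J_2(-1)) = e^(-1t)·(I + t·N), where N is the 2×2 nilpotent shift.

After assembling e^{tJ} and conjugating by P, we get:

e^{tB} =
  [-2*t*exp(-t) + exp(-t), 2*t*exp(-t), -6*t*exp(-t)]
  [t*exp(-t), -t*exp(-t) + exp(-t), 3*t*exp(-t)]
  [t*exp(-t), -t*exp(-t), 3*t*exp(-t) + exp(-t)]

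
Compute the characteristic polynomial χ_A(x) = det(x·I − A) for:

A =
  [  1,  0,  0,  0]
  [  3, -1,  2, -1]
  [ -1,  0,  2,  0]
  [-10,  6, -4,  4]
x^4 - 6*x^3 + 13*x^2 - 12*x + 4

Expanding det(x·I − A) (e.g. by cofactor expansion or by noting that A is similar to its Jordan form J, which has the same characteristic polynomial as A) gives
  χ_A(x) = x^4 - 6*x^3 + 13*x^2 - 12*x + 4
which factors as (x - 2)^2*(x - 1)^2. The eigenvalues (with algebraic multiplicities) are λ = 1 with multiplicity 2, λ = 2 with multiplicity 2.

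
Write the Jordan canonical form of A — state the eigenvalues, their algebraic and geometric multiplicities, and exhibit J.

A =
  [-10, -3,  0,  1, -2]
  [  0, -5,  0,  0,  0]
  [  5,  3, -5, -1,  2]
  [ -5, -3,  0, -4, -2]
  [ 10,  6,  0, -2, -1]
J_2(-5) ⊕ J_1(-5) ⊕ J_1(-5) ⊕ J_1(-5)

The characteristic polynomial is
  det(x·I − A) = x^5 + 25*x^4 + 250*x^3 + 1250*x^2 + 3125*x + 3125 = (x + 5)^5

Eigenvalues and multiplicities (the geometric multiplicity of λ is n − rank(A − λI), which equals the number of Jordan blocks for λ):
  λ = -5: algebraic multiplicity = 5, geometric multiplicity = 4

Determining the block sizes for each eigenvalue:
  λ = -5: 4 blocks summing to 5 forces exactly one block of size 2 and the rest size 1 → block sizes [2, 1, 1, 1]

Assembling the blocks gives a Jordan form
J =
  [-5,  1,  0,  0,  0]
  [ 0, -5,  0,  0,  0]
  [ 0,  0, -5,  0,  0]
  [ 0,  0,  0, -5,  0]
  [ 0,  0,  0,  0, -5]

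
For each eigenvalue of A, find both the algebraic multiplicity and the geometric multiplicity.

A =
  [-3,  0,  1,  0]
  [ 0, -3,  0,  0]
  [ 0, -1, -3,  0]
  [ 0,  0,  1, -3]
λ = -3: alg = 4, geom = 2

Step 1 — factor the characteristic polynomial to read off the algebraic multiplicities:
  χ_A(x) = (x + 3)^4

Step 2 — compute geometric multiplicities via the rank-nullity identity g(λ) = n − rank(A − λI):
  rank(A − (-3)·I) = 2, so dim ker(A − (-3)·I) = n − 2 = 2

Summary:
  λ = -3: algebraic multiplicity = 4, geometric multiplicity = 2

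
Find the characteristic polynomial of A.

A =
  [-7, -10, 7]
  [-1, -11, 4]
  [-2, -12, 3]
x^3 + 15*x^2 + 75*x + 125

Expanding det(x·I − A) (e.g. by cofactor expansion or by noting that A is similar to its Jordan form J, which has the same characteristic polynomial as A) gives
  χ_A(x) = x^3 + 15*x^2 + 75*x + 125
which factors as (x + 5)^3. The eigenvalues (with algebraic multiplicities) are λ = -5 with multiplicity 3.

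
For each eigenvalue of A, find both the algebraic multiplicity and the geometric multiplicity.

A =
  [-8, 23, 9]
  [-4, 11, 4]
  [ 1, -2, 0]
λ = 1: alg = 3, geom = 1

Step 1 — factor the characteristic polynomial to read off the algebraic multiplicities:
  χ_A(x) = (x - 1)^3

Step 2 — compute geometric multiplicities via the rank-nullity identity g(λ) = n − rank(A − λI):
  rank(A − (1)·I) = 2, so dim ker(A − (1)·I) = n − 2 = 1

Summary:
  λ = 1: algebraic multiplicity = 3, geometric multiplicity = 1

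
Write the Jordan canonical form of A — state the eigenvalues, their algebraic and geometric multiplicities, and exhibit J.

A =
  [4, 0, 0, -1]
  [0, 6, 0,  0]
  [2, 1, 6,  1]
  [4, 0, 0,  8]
J_2(6) ⊕ J_2(6)

The characteristic polynomial is
  det(x·I − A) = x^4 - 24*x^3 + 216*x^2 - 864*x + 1296 = (x - 6)^4

Eigenvalues and multiplicities (the geometric multiplicity of λ is n − rank(A − λI), which equals the number of Jordan blocks for λ):
  λ = 6: algebraic multiplicity = 4, geometric multiplicity = 2

Determining the block sizes for each eigenvalue:
  λ = 6: with am = 4 and gm = 2, the partition is not yet determined (e.g. several partitions of 4 into 2 parts exist). Let N = A − (6)·I. Computing rank(N^1) = 2, rank(N^2) = 0; the number of blocks of size ≥ j is rank(N^{j−1}) − rank(N^j), giving [2, 2]. So we have 2 block(s) of size 2 → block sizes [2, 2]

Assembling the blocks gives a Jordan form
J =
  [6, 1, 0, 0]
  [0, 6, 0, 0]
  [0, 0, 6, 1]
  [0, 0, 0, 6]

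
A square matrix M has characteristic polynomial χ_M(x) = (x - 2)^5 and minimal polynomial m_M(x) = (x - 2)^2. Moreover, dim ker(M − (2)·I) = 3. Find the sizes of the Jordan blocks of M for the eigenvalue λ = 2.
Block sizes for λ = 2: [2, 2, 1]

Step 1 — from the characteristic polynomial, algebraic multiplicity of λ = 2 is 5. From dim ker(M − (2)·I) = 3, there are exactly 3 Jordan blocks for λ = 2.
Step 2 — from the minimal polynomial, the factor (x − 2)^2 tells us the largest block for λ = 2 has size 2.
Step 3 — with total size 5, 3 blocks, and largest block 2, the block sizes (in nonincreasing order) are [2, 2, 1].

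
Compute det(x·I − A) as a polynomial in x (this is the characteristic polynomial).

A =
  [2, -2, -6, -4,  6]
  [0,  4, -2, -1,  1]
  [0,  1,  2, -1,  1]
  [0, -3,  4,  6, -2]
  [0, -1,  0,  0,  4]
x^5 - 18*x^4 + 128*x^3 - 448*x^2 + 768*x - 512

Expanding det(x·I − A) (e.g. by cofactor expansion or by noting that A is similar to its Jordan form J, which has the same characteristic polynomial as A) gives
  χ_A(x) = x^5 - 18*x^4 + 128*x^3 - 448*x^2 + 768*x - 512
which factors as (x - 4)^4*(x - 2). The eigenvalues (with algebraic multiplicities) are λ = 2 with multiplicity 1, λ = 4 with multiplicity 4.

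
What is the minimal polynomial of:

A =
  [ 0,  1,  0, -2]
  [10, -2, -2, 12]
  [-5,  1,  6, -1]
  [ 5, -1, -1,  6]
x^4 - 10*x^3 + 25*x^2

The characteristic polynomial is χ_A(x) = x^2*(x - 5)^2, so the eigenvalues are known. The minimal polynomial is
  m_A(x) = Π_λ (x − λ)^{k_λ}
where k_λ is the size of the *largest* Jordan block for λ (equivalently, the smallest k with (A − λI)^k v = 0 for every generalised eigenvector v of λ).

  λ = 0: largest Jordan block has size 2, contributing (x − 0)^2
  λ = 5: largest Jordan block has size 2, contributing (x − 5)^2

So m_A(x) = x^2*(x - 5)^2 = x^4 - 10*x^3 + 25*x^2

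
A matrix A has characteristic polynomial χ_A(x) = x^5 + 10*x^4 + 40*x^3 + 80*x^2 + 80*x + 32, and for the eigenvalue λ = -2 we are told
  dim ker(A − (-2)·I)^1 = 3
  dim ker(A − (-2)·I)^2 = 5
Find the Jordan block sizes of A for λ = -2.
Block sizes for λ = -2: [2, 2, 1]

From the dimensions of kernels of powers, the number of Jordan blocks of size at least j is d_j − d_{j−1} where d_j = dim ker(N^j) (with d_0 = 0). Computing the differences gives [3, 2].
The number of blocks of size exactly k is (#blocks of size ≥ k) − (#blocks of size ≥ k + 1), so the partition is: 1 block(s) of size 1, 2 block(s) of size 2.
In nonincreasing order the block sizes are [2, 2, 1].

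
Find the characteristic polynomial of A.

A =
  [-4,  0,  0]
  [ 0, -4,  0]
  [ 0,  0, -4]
x^3 + 12*x^2 + 48*x + 64

Expanding det(x·I − A) (e.g. by cofactor expansion or by noting that A is similar to its Jordan form J, which has the same characteristic polynomial as A) gives
  χ_A(x) = x^3 + 12*x^2 + 48*x + 64
which factors as (x + 4)^3. The eigenvalues (with algebraic multiplicities) are λ = -4 with multiplicity 3.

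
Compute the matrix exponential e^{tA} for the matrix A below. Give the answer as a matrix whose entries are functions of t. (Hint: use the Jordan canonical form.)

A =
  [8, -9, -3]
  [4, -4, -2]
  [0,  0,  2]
e^{tA} =
  [6*t*exp(2*t) + exp(2*t), -9*t*exp(2*t), -3*t*exp(2*t)]
  [4*t*exp(2*t), -6*t*exp(2*t) + exp(2*t), -2*t*exp(2*t)]
  [0, 0, exp(2*t)]

Strategy: write A = P · J · P⁻¹ where J is a Jordan canonical form, so e^{tA} = P · e^{tJ} · P⁻¹, and e^{tJ} can be computed block-by-block.

A has Jordan form
J =
  [2, 1, 0]
  [0, 2, 0]
  [0, 0, 2]
(up to reordering of blocks).

Per-block formulas:
  For a 2×2 Jordan block J_2(2): exp(t · J_2(2)) = e^(2t)·(I + t·N), where N is the 2×2 nilpotent shift.
  For a 1×1 block at λ = 2: exp(t · [2]) = [e^(2t)].

After assembling e^{tJ} and conjugating by P, we get:

e^{tA} =
  [6*t*exp(2*t) + exp(2*t), -9*t*exp(2*t), -3*t*exp(2*t)]
  [4*t*exp(2*t), -6*t*exp(2*t) + exp(2*t), -2*t*exp(2*t)]
  [0, 0, exp(2*t)]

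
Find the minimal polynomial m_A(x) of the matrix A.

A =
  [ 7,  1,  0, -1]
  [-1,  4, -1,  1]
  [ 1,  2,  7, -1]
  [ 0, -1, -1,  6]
x^2 - 12*x + 36

The characteristic polynomial is χ_A(x) = (x - 6)^4, so the eigenvalues are known. The minimal polynomial is
  m_A(x) = Π_λ (x − λ)^{k_λ}
where k_λ is the size of the *largest* Jordan block for λ (equivalently, the smallest k with (A − λI)^k v = 0 for every generalised eigenvector v of λ).

  λ = 6: largest Jordan block has size 2, contributing (x − 6)^2

So m_A(x) = (x - 6)^2 = x^2 - 12*x + 36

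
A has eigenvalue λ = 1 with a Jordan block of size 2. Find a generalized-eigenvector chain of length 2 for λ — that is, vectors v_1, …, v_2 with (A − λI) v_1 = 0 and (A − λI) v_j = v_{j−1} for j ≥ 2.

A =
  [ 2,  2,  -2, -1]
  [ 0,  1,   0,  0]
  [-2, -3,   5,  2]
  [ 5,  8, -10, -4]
A Jordan chain for λ = 1 of length 2:
v_1 = (1, 0, -2, 5)ᵀ
v_2 = (1, 0, 0, 0)ᵀ

Let N = A − (1)·I. We want v_2 with N^2 v_2 = 0 but N^1 v_2 ≠ 0; then v_{j-1} := N · v_j for j = 2, …, 2.

Pick v_2 = (1, 0, 0, 0)ᵀ.
Then v_1 = N · v_2 = (1, 0, -2, 5)ᵀ.

Sanity check: (A − (1)·I) v_1 = (0, 0, 0, 0)ᵀ = 0. ✓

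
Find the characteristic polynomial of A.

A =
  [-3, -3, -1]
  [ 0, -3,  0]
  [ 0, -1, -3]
x^3 + 9*x^2 + 27*x + 27

Expanding det(x·I − A) (e.g. by cofactor expansion or by noting that A is similar to its Jordan form J, which has the same characteristic polynomial as A) gives
  χ_A(x) = x^3 + 9*x^2 + 27*x + 27
which factors as (x + 3)^3. The eigenvalues (with algebraic multiplicities) are λ = -3 with multiplicity 3.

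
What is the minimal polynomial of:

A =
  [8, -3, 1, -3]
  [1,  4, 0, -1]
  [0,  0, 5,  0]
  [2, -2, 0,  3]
x^3 - 15*x^2 + 75*x - 125

The characteristic polynomial is χ_A(x) = (x - 5)^4, so the eigenvalues are known. The minimal polynomial is
  m_A(x) = Π_λ (x − λ)^{k_λ}
where k_λ is the size of the *largest* Jordan block for λ (equivalently, the smallest k with (A − λI)^k v = 0 for every generalised eigenvector v of λ).

  λ = 5: largest Jordan block has size 3, contributing (x − 5)^3

So m_A(x) = (x - 5)^3 = x^3 - 15*x^2 + 75*x - 125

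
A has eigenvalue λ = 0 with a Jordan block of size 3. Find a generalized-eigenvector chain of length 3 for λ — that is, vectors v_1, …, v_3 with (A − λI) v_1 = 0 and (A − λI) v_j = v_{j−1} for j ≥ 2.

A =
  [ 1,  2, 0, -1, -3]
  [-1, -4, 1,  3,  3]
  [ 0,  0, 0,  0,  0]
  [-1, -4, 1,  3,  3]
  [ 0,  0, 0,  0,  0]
A Jordan chain for λ = 0 of length 3:
v_1 = (-2, 2, 0, 2, 0)ᵀ
v_2 = (2, -4, 0, -4, 0)ᵀ
v_3 = (0, 1, 0, 0, 0)ᵀ

Let N = A − (0)·I. We want v_3 with N^3 v_3 = 0 but N^2 v_3 ≠ 0; then v_{j-1} := N · v_j for j = 3, …, 2.

Pick v_3 = (0, 1, 0, 0, 0)ᵀ.
Then v_2 = N · v_3 = (2, -4, 0, -4, 0)ᵀ.
Then v_1 = N · v_2 = (-2, 2, 0, 2, 0)ᵀ.

Sanity check: (A − (0)·I) v_1 = (0, 0, 0, 0, 0)ᵀ = 0. ✓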